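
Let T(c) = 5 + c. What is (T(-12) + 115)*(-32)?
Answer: -3456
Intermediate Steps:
(T(-12) + 115)*(-32) = ((5 - 12) + 115)*(-32) = (-7 + 115)*(-32) = 108*(-32) = -3456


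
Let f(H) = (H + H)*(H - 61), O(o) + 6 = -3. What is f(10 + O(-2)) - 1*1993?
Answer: -2113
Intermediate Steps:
O(o) = -9 (O(o) = -6 - 3 = -9)
f(H) = 2*H*(-61 + H) (f(H) = (2*H)*(-61 + H) = 2*H*(-61 + H))
f(10 + O(-2)) - 1*1993 = 2*(10 - 9)*(-61 + (10 - 9)) - 1*1993 = 2*1*(-61 + 1) - 1993 = 2*1*(-60) - 1993 = -120 - 1993 = -2113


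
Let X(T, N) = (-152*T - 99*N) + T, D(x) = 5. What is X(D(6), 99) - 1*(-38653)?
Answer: 28097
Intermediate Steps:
X(T, N) = -151*T - 99*N
X(D(6), 99) - 1*(-38653) = (-151*5 - 99*99) - 1*(-38653) = (-755 - 9801) + 38653 = -10556 + 38653 = 28097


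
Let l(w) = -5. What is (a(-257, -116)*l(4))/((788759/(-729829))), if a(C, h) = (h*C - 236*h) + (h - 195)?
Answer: 207552420165/788759 ≈ 2.6314e+5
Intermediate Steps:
a(C, h) = -195 - 235*h + C*h (a(C, h) = (C*h - 236*h) + (-195 + h) = (-236*h + C*h) + (-195 + h) = -195 - 235*h + C*h)
(a(-257, -116)*l(4))/((788759/(-729829))) = ((-195 - 235*(-116) - 257*(-116))*(-5))/((788759/(-729829))) = ((-195 + 27260 + 29812)*(-5))/((788759*(-1/729829))) = (56877*(-5))/(-788759/729829) = -284385*(-729829/788759) = 207552420165/788759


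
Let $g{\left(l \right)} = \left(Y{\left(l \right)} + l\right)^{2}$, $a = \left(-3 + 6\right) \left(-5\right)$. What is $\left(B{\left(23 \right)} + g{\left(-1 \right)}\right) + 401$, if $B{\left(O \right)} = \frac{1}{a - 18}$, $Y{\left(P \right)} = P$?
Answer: $\frac{13364}{33} \approx 404.97$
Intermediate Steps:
$a = -15$ ($a = 3 \left(-5\right) = -15$)
$g{\left(l \right)} = 4 l^{2}$ ($g{\left(l \right)} = \left(l + l\right)^{2} = \left(2 l\right)^{2} = 4 l^{2}$)
$B{\left(O \right)} = - \frac{1}{33}$ ($B{\left(O \right)} = \frac{1}{-15 - 18} = \frac{1}{-33} = - \frac{1}{33}$)
$\left(B{\left(23 \right)} + g{\left(-1 \right)}\right) + 401 = \left(- \frac{1}{33} + 4 \left(-1\right)^{2}\right) + 401 = \left(- \frac{1}{33} + 4 \cdot 1\right) + 401 = \left(- \frac{1}{33} + 4\right) + 401 = \frac{131}{33} + 401 = \frac{13364}{33}$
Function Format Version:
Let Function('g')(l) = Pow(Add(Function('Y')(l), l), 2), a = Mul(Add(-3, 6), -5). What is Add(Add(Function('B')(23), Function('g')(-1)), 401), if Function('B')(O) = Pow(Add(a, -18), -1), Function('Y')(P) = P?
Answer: Rational(13364, 33) ≈ 404.97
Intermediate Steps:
a = -15 (a = Mul(3, -5) = -15)
Function('g')(l) = Mul(4, Pow(l, 2)) (Function('g')(l) = Pow(Add(l, l), 2) = Pow(Mul(2, l), 2) = Mul(4, Pow(l, 2)))
Function('B')(O) = Rational(-1, 33) (Function('B')(O) = Pow(Add(-15, -18), -1) = Pow(-33, -1) = Rational(-1, 33))
Add(Add(Function('B')(23), Function('g')(-1)), 401) = Add(Add(Rational(-1, 33), Mul(4, Pow(-1, 2))), 401) = Add(Add(Rational(-1, 33), Mul(4, 1)), 401) = Add(Add(Rational(-1, 33), 4), 401) = Add(Rational(131, 33), 401) = Rational(13364, 33)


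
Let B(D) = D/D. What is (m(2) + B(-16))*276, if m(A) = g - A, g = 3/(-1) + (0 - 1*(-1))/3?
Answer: -1012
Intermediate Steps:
g = -8/3 (g = 3*(-1) + (0 + 1)*(1/3) = -3 + 1*(1/3) = -3 + 1/3 = -8/3 ≈ -2.6667)
B(D) = 1
m(A) = -8/3 - A
(m(2) + B(-16))*276 = ((-8/3 - 1*2) + 1)*276 = ((-8/3 - 2) + 1)*276 = (-14/3 + 1)*276 = -11/3*276 = -1012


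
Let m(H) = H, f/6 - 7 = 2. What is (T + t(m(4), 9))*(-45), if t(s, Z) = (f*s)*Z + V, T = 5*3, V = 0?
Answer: -88155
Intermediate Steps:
f = 54 (f = 42 + 6*2 = 42 + 12 = 54)
T = 15
t(s, Z) = 54*Z*s (t(s, Z) = (54*s)*Z + 0 = 54*Z*s + 0 = 54*Z*s)
(T + t(m(4), 9))*(-45) = (15 + 54*9*4)*(-45) = (15 + 1944)*(-45) = 1959*(-45) = -88155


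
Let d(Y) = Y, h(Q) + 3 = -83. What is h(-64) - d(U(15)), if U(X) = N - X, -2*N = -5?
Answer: -147/2 ≈ -73.500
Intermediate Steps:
N = 5/2 (N = -½*(-5) = 5/2 ≈ 2.5000)
h(Q) = -86 (h(Q) = -3 - 83 = -86)
U(X) = 5/2 - X
h(-64) - d(U(15)) = -86 - (5/2 - 1*15) = -86 - (5/2 - 15) = -86 - 1*(-25/2) = -86 + 25/2 = -147/2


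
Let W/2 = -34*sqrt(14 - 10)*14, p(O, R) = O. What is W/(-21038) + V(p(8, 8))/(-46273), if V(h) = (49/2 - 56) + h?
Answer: 88598185/973491374 ≈ 0.091011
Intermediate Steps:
W = -1904 (W = 2*(-34*sqrt(14 - 10)*14) = 2*(-34*sqrt(4)*14) = 2*(-34*2*14) = 2*(-68*14) = 2*(-952) = -1904)
V(h) = -63/2 + h (V(h) = (49*(1/2) - 56) + h = (49/2 - 56) + h = -63/2 + h)
W/(-21038) + V(p(8, 8))/(-46273) = -1904/(-21038) + (-63/2 + 8)/(-46273) = -1904*(-1/21038) - 47/2*(-1/46273) = 952/10519 + 47/92546 = 88598185/973491374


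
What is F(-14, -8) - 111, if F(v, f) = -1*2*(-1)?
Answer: -109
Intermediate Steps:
F(v, f) = 2 (F(v, f) = -2*(-1) = 2)
F(-14, -8) - 111 = 2 - 111 = -109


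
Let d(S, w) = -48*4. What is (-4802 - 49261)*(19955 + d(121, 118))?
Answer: -1068447069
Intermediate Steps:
d(S, w) = -192
(-4802 - 49261)*(19955 + d(121, 118)) = (-4802 - 49261)*(19955 - 192) = -54063*19763 = -1068447069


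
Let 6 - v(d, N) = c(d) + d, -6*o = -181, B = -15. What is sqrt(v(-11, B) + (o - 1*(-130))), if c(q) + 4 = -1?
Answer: sqrt(6558)/6 ≈ 13.497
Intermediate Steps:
c(q) = -5 (c(q) = -4 - 1 = -5)
o = 181/6 (o = -1/6*(-181) = 181/6 ≈ 30.167)
v(d, N) = 11 - d (v(d, N) = 6 - (-5 + d) = 6 + (5 - d) = 11 - d)
sqrt(v(-11, B) + (o - 1*(-130))) = sqrt((11 - 1*(-11)) + (181/6 - 1*(-130))) = sqrt((11 + 11) + (181/6 + 130)) = sqrt(22 + 961/6) = sqrt(1093/6) = sqrt(6558)/6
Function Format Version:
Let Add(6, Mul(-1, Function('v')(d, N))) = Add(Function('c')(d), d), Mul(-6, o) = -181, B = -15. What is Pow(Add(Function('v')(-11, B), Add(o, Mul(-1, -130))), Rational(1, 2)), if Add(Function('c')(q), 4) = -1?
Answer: Mul(Rational(1, 6), Pow(6558, Rational(1, 2))) ≈ 13.497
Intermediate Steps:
Function('c')(q) = -5 (Function('c')(q) = Add(-4, -1) = -5)
o = Rational(181, 6) (o = Mul(Rational(-1, 6), -181) = Rational(181, 6) ≈ 30.167)
Function('v')(d, N) = Add(11, Mul(-1, d)) (Function('v')(d, N) = Add(6, Mul(-1, Add(-5, d))) = Add(6, Add(5, Mul(-1, d))) = Add(11, Mul(-1, d)))
Pow(Add(Function('v')(-11, B), Add(o, Mul(-1, -130))), Rational(1, 2)) = Pow(Add(Add(11, Mul(-1, -11)), Add(Rational(181, 6), Mul(-1, -130))), Rational(1, 2)) = Pow(Add(Add(11, 11), Add(Rational(181, 6), 130)), Rational(1, 2)) = Pow(Add(22, Rational(961, 6)), Rational(1, 2)) = Pow(Rational(1093, 6), Rational(1, 2)) = Mul(Rational(1, 6), Pow(6558, Rational(1, 2)))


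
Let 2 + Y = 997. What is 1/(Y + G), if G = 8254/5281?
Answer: 5281/5262849 ≈ 0.0010034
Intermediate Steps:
Y = 995 (Y = -2 + 997 = 995)
G = 8254/5281 (G = 8254*(1/5281) = 8254/5281 ≈ 1.5630)
1/(Y + G) = 1/(995 + 8254/5281) = 1/(5262849/5281) = 5281/5262849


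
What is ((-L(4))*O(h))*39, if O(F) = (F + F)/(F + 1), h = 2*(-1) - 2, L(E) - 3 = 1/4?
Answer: -338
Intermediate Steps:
L(E) = 13/4 (L(E) = 3 + 1/4 = 3 + ¼ = 13/4)
h = -4 (h = -2 - 2 = -4)
O(F) = 2*F/(1 + F) (O(F) = (2*F)/(1 + F) = 2*F/(1 + F))
((-L(4))*O(h))*39 = ((-1*13/4)*(2*(-4)/(1 - 4)))*39 = -13*(-4)/(2*(-3))*39 = -13*(-4)*(-1)/(2*3)*39 = -13/4*8/3*39 = -26/3*39 = -338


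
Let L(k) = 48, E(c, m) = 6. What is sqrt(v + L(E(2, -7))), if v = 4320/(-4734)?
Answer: 12*sqrt(22618)/263 ≈ 6.8620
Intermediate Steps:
v = -240/263 (v = 4320*(-1/4734) = -240/263 ≈ -0.91255)
sqrt(v + L(E(2, -7))) = sqrt(-240/263 + 48) = sqrt(12384/263) = 12*sqrt(22618)/263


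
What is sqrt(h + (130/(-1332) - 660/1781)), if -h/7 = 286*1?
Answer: 17*I*sqrt(1083182332882)/395382 ≈ 44.749*I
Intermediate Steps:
h = -2002 ≈ -2002.0
sqrt(h + (130/(-1332) - 660/1781)) = sqrt(-2002 + (130/(-1332) - 660/1781)) = sqrt(-2002 + (130*(-1/1332) - 660*1/1781)) = sqrt(-2002 + (-65/666 - 660/1781)) = sqrt(-2002 - 555325/1186146) = sqrt(-2375219617/1186146) = 17*I*sqrt(1083182332882)/395382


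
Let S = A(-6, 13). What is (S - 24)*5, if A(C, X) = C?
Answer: -150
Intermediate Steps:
S = -6
(S - 24)*5 = (-6 - 24)*5 = -30*5 = -150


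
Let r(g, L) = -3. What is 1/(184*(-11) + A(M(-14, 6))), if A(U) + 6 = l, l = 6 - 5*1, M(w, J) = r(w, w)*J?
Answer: -1/2029 ≈ -0.00049285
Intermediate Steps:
M(w, J) = -3*J
l = 1 (l = 6 - 5 = 1)
A(U) = -5 (A(U) = -6 + 1 = -5)
1/(184*(-11) + A(M(-14, 6))) = 1/(184*(-11) - 5) = 1/(-2024 - 5) = 1/(-2029) = -1/2029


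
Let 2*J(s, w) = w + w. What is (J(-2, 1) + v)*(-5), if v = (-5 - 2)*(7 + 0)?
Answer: 240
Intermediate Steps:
J(s, w) = w (J(s, w) = (w + w)/2 = (2*w)/2 = w)
v = -49 (v = -7*7 = -49)
(J(-2, 1) + v)*(-5) = (1 - 49)*(-5) = -48*(-5) = 240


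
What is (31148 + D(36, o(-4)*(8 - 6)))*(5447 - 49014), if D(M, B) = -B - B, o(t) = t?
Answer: -1357721988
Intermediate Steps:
D(M, B) = -2*B
(31148 + D(36, o(-4)*(8 - 6)))*(5447 - 49014) = (31148 - (-8)*(8 - 6))*(5447 - 49014) = (31148 - (-8)*2)*(-43567) = (31148 - 2*(-8))*(-43567) = (31148 + 16)*(-43567) = 31164*(-43567) = -1357721988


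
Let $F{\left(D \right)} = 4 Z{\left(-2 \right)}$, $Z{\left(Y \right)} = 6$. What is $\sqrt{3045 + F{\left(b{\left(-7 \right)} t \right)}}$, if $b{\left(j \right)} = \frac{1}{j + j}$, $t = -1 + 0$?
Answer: $3 \sqrt{341} \approx 55.399$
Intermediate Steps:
$t = -1$
$b{\left(j \right)} = \frac{1}{2 j}$
$F{\left(D \right)} = 24$ ($F{\left(D \right)} = 4 \cdot 6 = 24$)
$\sqrt{3045 + F{\left(b{\left(-7 \right)} t \right)}} = \sqrt{3045 + 24} = \sqrt{3069} = 3 \sqrt{341}$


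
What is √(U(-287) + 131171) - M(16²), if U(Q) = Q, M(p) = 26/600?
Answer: -13/300 + 2*√32721 ≈ 361.74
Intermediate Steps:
M(p) = 13/300 (M(p) = 26*(1/600) = 13/300)
√(U(-287) + 131171) - M(16²) = √(-287 + 131171) - 1*13/300 = √130884 - 13/300 = 2*√32721 - 13/300 = -13/300 + 2*√32721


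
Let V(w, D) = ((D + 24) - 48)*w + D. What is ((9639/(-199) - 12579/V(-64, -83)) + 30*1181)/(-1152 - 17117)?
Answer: -15876464998/8198122405 ≈ -1.9366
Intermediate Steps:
V(w, D) = D + w*(-24 + D) (V(w, D) = ((24 + D) - 48)*w + D = (-24 + D)*w + D = w*(-24 + D) + D = D + w*(-24 + D))
((9639/(-199) - 12579/V(-64, -83)) + 30*1181)/(-1152 - 17117) = ((9639/(-199) - 12579/(-83 - 24*(-64) - 83*(-64))) + 30*1181)/(-1152 - 17117) = ((9639*(-1/199) - 12579/(-83 + 1536 + 5312)) + 35430)/(-18269) = ((-9639/199 - 12579/6765) + 35430)*(-1/18269) = ((-9639/199 - 12579*1/6765) + 35430)*(-1/18269) = ((-9639/199 - 4193/2255) + 35430)*(-1/18269) = (-22570352/448745 + 35430)*(-1/18269) = (15876464998/448745)*(-1/18269) = -15876464998/8198122405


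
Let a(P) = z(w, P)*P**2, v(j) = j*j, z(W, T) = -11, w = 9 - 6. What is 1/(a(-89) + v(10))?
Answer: -1/87031 ≈ -1.1490e-5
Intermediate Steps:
w = 3
v(j) = j**2
a(P) = -11*P**2
1/(a(-89) + v(10)) = 1/(-11*(-89)**2 + 10**2) = 1/(-11*7921 + 100) = 1/(-87131 + 100) = 1/(-87031) = -1/87031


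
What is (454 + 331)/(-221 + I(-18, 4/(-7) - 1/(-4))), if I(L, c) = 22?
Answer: -785/199 ≈ -3.9447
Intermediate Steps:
(454 + 331)/(-221 + I(-18, 4/(-7) - 1/(-4))) = (454 + 331)/(-221 + 22) = 785/(-199) = 785*(-1/199) = -785/199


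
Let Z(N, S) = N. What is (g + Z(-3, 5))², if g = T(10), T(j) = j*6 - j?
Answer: 2209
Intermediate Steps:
T(j) = 5*j (T(j) = 6*j - j = 5*j)
g = 50 (g = 5*10 = 50)
(g + Z(-3, 5))² = (50 - 3)² = 47² = 2209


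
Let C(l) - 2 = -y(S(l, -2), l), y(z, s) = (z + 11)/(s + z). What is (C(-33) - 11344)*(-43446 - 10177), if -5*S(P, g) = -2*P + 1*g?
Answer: 139276465721/229 ≈ 6.0819e+8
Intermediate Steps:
S(P, g) = -g/5 + 2*P/5 (S(P, g) = -(-2*P + 1*g)/5 = -(-2*P + g)/5 = -(g - 2*P)/5 = -g/5 + 2*P/5)
y(z, s) = (11 + z)/(s + z)
C(l) = 2 - (57/5 + 2*l/5)/(2/5 + 7*l/5) (C(l) = 2 - (11 + (-1/5*(-2) + 2*l/5))/(l + (-1/5*(-2) + 2*l/5)) = 2 - (11 + (2/5 + 2*l/5))/(l + (2/5 + 2*l/5)) = 2 - (57/5 + 2*l/5)/(2/5 + 7*l/5))
(C(-33) - 11344)*(-43446 - 10177) = ((-53 + 12*(-33))/(2 + 7*(-33)) - 11344)*(-43446 - 10177) = ((-53 - 396)/(2 - 231) - 11344)*(-53623) = (-449/(-229) - 11344)*(-53623) = (-1/229*(-449) - 11344)*(-53623) = (449/229 - 11344)*(-53623) = -2597327/229*(-53623) = 139276465721/229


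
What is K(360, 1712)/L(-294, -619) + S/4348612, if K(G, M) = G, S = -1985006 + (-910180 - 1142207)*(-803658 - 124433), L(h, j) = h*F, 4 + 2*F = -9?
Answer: 1213358069733847/2770065844 ≈ 4.3803e+5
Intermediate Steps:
F = -13/2 (F = -2 + (½)*(-9) = -2 - 9/2 = -13/2 ≈ -6.5000)
L(h, j) = -13*h/2 (L(h, j) = h*(-13/2) = -13*h/2)
S = 1904799918211 (S = -1985006 - 2052387*(-928091) = -1985006 + 1904801903217 = 1904799918211)
K(360, 1712)/L(-294, -619) + S/4348612 = 360/((-13/2*(-294))) + 1904799918211/4348612 = 360/1911 + 1904799918211*(1/4348612) = 360*(1/1911) + 1904799918211/4348612 = 120/637 + 1904799918211/4348612 = 1213358069733847/2770065844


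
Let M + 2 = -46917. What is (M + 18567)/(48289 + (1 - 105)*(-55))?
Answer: -28352/54009 ≈ -0.52495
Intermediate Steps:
M = -46919 (M = -2 - 46917 = -46919)
(M + 18567)/(48289 + (1 - 105)*(-55)) = (-46919 + 18567)/(48289 + (1 - 105)*(-55)) = -28352/(48289 - 104*(-55)) = -28352/(48289 + 5720) = -28352/54009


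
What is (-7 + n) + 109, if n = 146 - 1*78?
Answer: 170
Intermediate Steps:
n = 68 (n = 146 - 78 = 68)
(-7 + n) + 109 = (-7 + 68) + 109 = 61 + 109 = 170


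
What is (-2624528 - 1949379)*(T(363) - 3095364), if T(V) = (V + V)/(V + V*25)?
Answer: 14157906715309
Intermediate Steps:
T(V) = 1/13 (T(V) = (2*V)/(V + 25*V) = (2*V)/((26*V)) = (2*V)*(1/(26*V)) = 1/13)
(-2624528 - 1949379)*(T(363) - 3095364) = (-2624528 - 1949379)*(1/13 - 3095364) = -4573907*(-40239731/13) = 14157906715309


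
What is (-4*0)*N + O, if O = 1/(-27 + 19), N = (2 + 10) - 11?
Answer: -⅛ ≈ -0.12500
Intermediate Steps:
N = 1 (N = 12 - 11 = 1)
O = -⅛ (O = 1/(-8) = -⅛ ≈ -0.12500)
(-4*0)*N + O = -4*0*1 - ⅛ = 0*1 - ⅛ = 0 - ⅛ = -⅛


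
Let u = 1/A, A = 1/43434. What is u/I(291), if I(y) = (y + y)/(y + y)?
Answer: 43434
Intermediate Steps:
A = 1/43434 ≈ 2.3023e-5
I(y) = 1 (I(y) = (2*y)/((2*y)) = (2*y)*(1/(2*y)) = 1)
u = 43434 (u = 1/(1/43434) = 43434)
u/I(291) = 43434/1 = 43434*1 = 43434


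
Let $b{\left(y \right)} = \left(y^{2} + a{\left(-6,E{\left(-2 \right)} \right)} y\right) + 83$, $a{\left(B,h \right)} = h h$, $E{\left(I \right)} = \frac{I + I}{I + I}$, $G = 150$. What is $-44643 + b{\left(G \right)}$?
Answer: $-21910$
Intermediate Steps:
$E{\left(I \right)} = 1$ ($E{\left(I \right)} = \frac{2 I}{2 I} = 2 I \frac{1}{2 I} = 1$)
$a{\left(B,h \right)} = h^{2}$
$b{\left(y \right)} = 83 + y + y^{2}$ ($b{\left(y \right)} = \left(y^{2} + 1^{2} y\right) + 83 = \left(y^{2} + 1 y\right) + 83 = \left(y^{2} + y\right) + 83 = \left(y + y^{2}\right) + 83 = 83 + y + y^{2}$)
$-44643 + b{\left(G \right)} = -44643 + \left(83 + 150 + 150^{2}\right) = -44643 + \left(83 + 150 + 22500\right) = -44643 + 22733 = -21910$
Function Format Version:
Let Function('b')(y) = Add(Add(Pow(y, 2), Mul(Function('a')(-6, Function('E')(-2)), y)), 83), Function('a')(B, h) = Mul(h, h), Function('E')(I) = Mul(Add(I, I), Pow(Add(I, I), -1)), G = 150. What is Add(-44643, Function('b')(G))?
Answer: -21910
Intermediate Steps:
Function('E')(I) = 1 (Function('E')(I) = Mul(Mul(2, I), Pow(Mul(2, I), -1)) = Mul(Mul(2, I), Mul(Rational(1, 2), Pow(I, -1))) = 1)
Function('a')(B, h) = Pow(h, 2)
Function('b')(y) = Add(83, y, Pow(y, 2)) (Function('b')(y) = Add(Add(Pow(y, 2), Mul(Pow(1, 2), y)), 83) = Add(Add(Pow(y, 2), Mul(1, y)), 83) = Add(Add(Pow(y, 2), y), 83) = Add(Add(y, Pow(y, 2)), 83) = Add(83, y, Pow(y, 2)))
Add(-44643, Function('b')(G)) = Add(-44643, Add(83, 150, Pow(150, 2))) = Add(-44643, Add(83, 150, 22500)) = Add(-44643, 22733) = -21910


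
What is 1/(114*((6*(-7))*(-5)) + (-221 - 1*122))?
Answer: 1/23597 ≈ 4.2378e-5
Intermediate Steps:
1/(114*((6*(-7))*(-5)) + (-221 - 1*122)) = 1/(114*(-42*(-5)) + (-221 - 122)) = 1/(114*210 - 343) = 1/(23940 - 343) = 1/23597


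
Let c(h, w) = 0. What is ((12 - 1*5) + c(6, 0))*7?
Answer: 49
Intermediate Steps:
((12 - 1*5) + c(6, 0))*7 = ((12 - 1*5) + 0)*7 = ((12 - 5) + 0)*7 = (7 + 0)*7 = 7*7 = 49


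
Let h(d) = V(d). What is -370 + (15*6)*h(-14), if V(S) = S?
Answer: -1630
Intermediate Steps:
h(d) = d
-370 + (15*6)*h(-14) = -370 + (15*6)*(-14) = -370 + 90*(-14) = -370 - 1260 = -1630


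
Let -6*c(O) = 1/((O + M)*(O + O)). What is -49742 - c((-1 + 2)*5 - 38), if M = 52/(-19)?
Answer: -13374827909/268884 ≈ -49742.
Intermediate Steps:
M = -52/19 (M = 52*(-1/19) = -52/19 ≈ -2.7368)
c(O) = -1/(12*O*(-52/19 + O)) (c(O) = -1/((O - 52/19)*(O + O))/6 = -1/(2*O*(-52/19 + O))/6 = -1/(12*O*(-52/19 + O)))
-49742 - c((-1 + 2)*5 - 38) = -49742 - (-19)/(12*((-1 + 2)*5 - 38)*(-52 + 19*((-1 + 2)*5 - 38))) = -49742 - (-19)/(12*(1*5 - 38)*(-52 + 19*(1*5 - 38))) = -49742 - (-19)/(12*(5 - 38)*(-52 + 19*(5 - 38))) = -49742 - (-19)/(12*(-33)*(-52 + 19*(-33))) = -49742 - (-19)*(-1)/(12*33*(-52 - 627)) = -49742 - (-19)*(-1)/(12*33*(-679)) = -49742 - (-19)*(-1)*(-1)/(12*33*679) = -49742 - 1*(-19/268884) = -49742 + 19/268884 = -13374827909/268884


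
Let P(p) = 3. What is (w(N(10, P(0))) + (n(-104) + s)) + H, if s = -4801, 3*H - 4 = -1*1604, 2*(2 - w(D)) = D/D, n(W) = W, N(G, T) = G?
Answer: -32621/6 ≈ -5436.8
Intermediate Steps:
w(D) = 3/2 (w(D) = 2 - D/(2*D) = 2 - 1/2*1 = 2 - 1/2 = 3/2)
H = -1600/3 (H = 4/3 + (-1*1604)/3 = 4/3 + (1/3)*(-1604) = 4/3 - 1604/3 = -1600/3 ≈ -533.33)
(w(N(10, P(0))) + (n(-104) + s)) + H = (3/2 + (-104 - 4801)) - 1600/3 = (3/2 - 4905) - 1600/3 = -9807/2 - 1600/3 = -32621/6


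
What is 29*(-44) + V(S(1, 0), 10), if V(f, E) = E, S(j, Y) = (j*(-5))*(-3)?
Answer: -1266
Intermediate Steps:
S(j, Y) = 15*j (S(j, Y) = -5*j*(-3) = 15*j)
29*(-44) + V(S(1, 0), 10) = 29*(-44) + 10 = -1276 + 10 = -1266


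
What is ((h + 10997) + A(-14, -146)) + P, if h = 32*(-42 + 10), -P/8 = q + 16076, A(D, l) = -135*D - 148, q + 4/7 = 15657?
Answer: -1695011/7 ≈ -2.4214e+5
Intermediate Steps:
q = 109595/7 (q = -4/7 + 15657 = 109595/7 ≈ 15656.)
A(D, l) = -148 - 135*D
P = -1777016/7 (P = -8*(109595/7 + 16076) = -8*222127/7 = -1777016/7 ≈ -2.5386e+5)
h = -1024 (h = 32*(-32) = -1024)
((h + 10997) + A(-14, -146)) + P = ((-1024 + 10997) + (-148 - 135*(-14))) - 1777016/7 = (9973 + (-148 + 1890)) - 1777016/7 = (9973 + 1742) - 1777016/7 = 11715 - 1777016/7 = -1695011/7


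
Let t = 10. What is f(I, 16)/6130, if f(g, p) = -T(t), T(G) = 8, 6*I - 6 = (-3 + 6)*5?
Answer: -4/3065 ≈ -0.0013051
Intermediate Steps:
I = 7/2 (I = 1 + ((-3 + 6)*5)/6 = 1 + (3*5)/6 = 1 + (⅙)*15 = 1 + 5/2 = 7/2 ≈ 3.5000)
f(g, p) = -8 (f(g, p) = -1*8 = -8)
f(I, 16)/6130 = -8/6130 = -8*1/6130 = -4/3065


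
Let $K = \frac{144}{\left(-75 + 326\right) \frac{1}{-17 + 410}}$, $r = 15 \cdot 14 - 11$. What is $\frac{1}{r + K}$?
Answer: $\frac{251}{106541} \approx 0.0023559$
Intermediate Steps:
$r = 199$ ($r = 210 - 11 = 199$)
$K = \frac{56592}{251}$ ($K = \frac{144}{251 \cdot \frac{1}{393}} = \frac{144}{\frac{251}{393}} = 144 \cdot \frac{393}{251} = \frac{56592}{251} \approx 225.47$)
$\frac{1}{r + K} = \frac{1}{199 + \frac{56592}{251}} = \frac{1}{\frac{106541}{251}} = \frac{251}{106541}$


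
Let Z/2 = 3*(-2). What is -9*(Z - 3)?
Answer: 135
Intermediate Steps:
Z = -12 (Z = 2*(3*(-2)) = 2*(-6) = -12)
-9*(Z - 3) = -9*(-12 - 3) = -9*(-15) = 135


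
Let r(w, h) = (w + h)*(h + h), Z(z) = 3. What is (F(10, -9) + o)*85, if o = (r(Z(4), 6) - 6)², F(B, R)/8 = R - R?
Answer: 884340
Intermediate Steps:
F(B, R) = 0 (F(B, R) = 8*(R - R) = 8*0 = 0)
r(w, h) = 2*h*(h + w) (r(w, h) = (h + w)*(2*h) = 2*h*(h + w))
o = 10404 (o = (2*6*(6 + 3) - 6)² = (2*6*9 - 6)² = (108 - 6)² = 102² = 10404)
(F(10, -9) + o)*85 = (0 + 10404)*85 = 10404*85 = 884340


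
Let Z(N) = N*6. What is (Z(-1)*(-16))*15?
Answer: 1440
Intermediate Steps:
Z(N) = 6*N
(Z(-1)*(-16))*15 = ((6*(-1))*(-16))*15 = -6*(-16)*15 = 96*15 = 1440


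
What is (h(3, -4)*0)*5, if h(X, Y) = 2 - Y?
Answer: 0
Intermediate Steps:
(h(3, -4)*0)*5 = ((2 - 1*(-4))*0)*5 = ((2 + 4)*0)*5 = (6*0)*5 = 0*5 = 0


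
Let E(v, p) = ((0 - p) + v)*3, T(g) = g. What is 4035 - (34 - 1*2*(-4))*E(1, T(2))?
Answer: 4161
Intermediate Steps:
E(v, p) = -3*p + 3*v (E(v, p) = (-p + v)*3 = (v - p)*3 = -3*p + 3*v)
4035 - (34 - 1*2*(-4))*E(1, T(2)) = 4035 - (34 - 1*2*(-4))*(-3*2 + 3*1) = 4035 - (34 - 2*(-4))*(-6 + 3) = 4035 - (34 + 8)*(-3) = 4035 - 42*(-3) = 4035 - 1*(-126) = 4035 + 126 = 4161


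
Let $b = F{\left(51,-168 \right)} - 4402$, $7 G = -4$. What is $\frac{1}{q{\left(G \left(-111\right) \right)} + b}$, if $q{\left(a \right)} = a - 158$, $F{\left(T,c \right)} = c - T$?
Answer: $- \frac{7}{33009} \approx -0.00021206$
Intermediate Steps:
$G = - \frac{4}{7}$ ($G = \frac{1}{7} \left(-4\right) = - \frac{4}{7} \approx -0.57143$)
$q{\left(a \right)} = -158 + a$ ($q{\left(a \right)} = a - 158 = -158 + a$)
$b = -4621$ ($b = \left(-168 - 51\right) - 4402 = -219 - 4402 = -4621$)
$\frac{1}{q{\left(G \left(-111\right) \right)} + b} = \frac{1}{\left(-158 - - \frac{444}{7}\right) - 4621} = \frac{1}{\left(-158 + \frac{444}{7}\right) - 4621} = \frac{1}{- \frac{662}{7} - 4621} = \frac{1}{- \frac{33009}{7}} = - \frac{7}{33009}$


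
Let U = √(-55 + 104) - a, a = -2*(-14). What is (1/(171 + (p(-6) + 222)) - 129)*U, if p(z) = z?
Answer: 349454/129 ≈ 2708.9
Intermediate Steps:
a = 28
U = -21 (U = √(-55 + 104) - 1*28 = √49 - 28 = 7 - 28 = -21)
(1/(171 + (p(-6) + 222)) - 129)*U = (1/(171 + (-6 + 222)) - 129)*(-21) = (1/(171 + 216) - 129)*(-21) = (1/387 - 129)*(-21) = -49922/387*(-21) = 349454/129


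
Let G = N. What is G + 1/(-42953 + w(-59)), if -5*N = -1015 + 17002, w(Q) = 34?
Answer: -686146058/214595 ≈ -3197.4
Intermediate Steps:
N = -15987/5 (N = -(-1015 + 17002)/5 = -⅕*15987 = -15987/5 ≈ -3197.4)
G = -15987/5 ≈ -3197.4
G + 1/(-42953 + w(-59)) = -15987/5 + 1/(-42953 + 34) = -15987/5 + 1/(-42919) = -15987/5 - 1/42919 = -686146058/214595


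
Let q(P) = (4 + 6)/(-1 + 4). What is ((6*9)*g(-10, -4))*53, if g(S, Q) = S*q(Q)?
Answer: -95400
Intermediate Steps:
q(P) = 10/3
g(S, Q) = 10*S/3 (g(S, Q) = S*(10/3) = 10*S/3)
((6*9)*g(-10, -4))*53 = ((6*9)*((10/3)*(-10)))*53 = (54*(-100/3))*53 = -1800*53 = -95400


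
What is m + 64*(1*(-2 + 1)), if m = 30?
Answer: -34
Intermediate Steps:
m + 64*(1*(-2 + 1)) = 30 + 64*(1*(-2 + 1)) = 30 + 64*(1*(-1)) = 30 + 64*(-1) = 30 - 64 = -34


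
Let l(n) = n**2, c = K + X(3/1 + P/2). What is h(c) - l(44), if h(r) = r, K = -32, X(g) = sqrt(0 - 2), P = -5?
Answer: -1968 + I*sqrt(2) ≈ -1968.0 + 1.4142*I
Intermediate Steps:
X(g) = I*sqrt(2) (X(g) = sqrt(-2) = I*sqrt(2))
c = -32 + I*sqrt(2) ≈ -32.0 + 1.4142*I
h(c) - l(44) = (-32 + I*sqrt(2)) - 1*44**2 = (-32 + I*sqrt(2)) - 1*1936 = (-32 + I*sqrt(2)) - 1936 = -1968 + I*sqrt(2)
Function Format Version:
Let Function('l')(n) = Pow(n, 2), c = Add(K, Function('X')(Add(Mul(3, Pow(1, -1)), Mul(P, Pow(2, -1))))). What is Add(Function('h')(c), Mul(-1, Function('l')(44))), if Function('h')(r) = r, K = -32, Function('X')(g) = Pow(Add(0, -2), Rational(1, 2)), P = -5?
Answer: Add(-1968, Mul(I, Pow(2, Rational(1, 2)))) ≈ Add(-1968.0, Mul(1.4142, I))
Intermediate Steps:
Function('X')(g) = Mul(I, Pow(2, Rational(1, 2))) (Function('X')(g) = Pow(-2, Rational(1, 2)) = Mul(I, Pow(2, Rational(1, 2))))
c = Add(-32, Mul(I, Pow(2, Rational(1, 2)))) ≈ Add(-32.000, Mul(1.4142, I))
Add(Function('h')(c), Mul(-1, Function('l')(44))) = Add(Add(-32, Mul(I, Pow(2, Rational(1, 2)))), Mul(-1, Pow(44, 2))) = Add(Add(-32, Mul(I, Pow(2, Rational(1, 2)))), Mul(-1, 1936)) = Add(Add(-32, Mul(I, Pow(2, Rational(1, 2)))), -1936) = Add(-1968, Mul(I, Pow(2, Rational(1, 2))))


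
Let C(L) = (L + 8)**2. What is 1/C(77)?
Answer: 1/7225 ≈ 0.00013841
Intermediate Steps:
C(L) = (8 + L)**2
1/C(77) = 1/((8 + 77)**2) = 1/(85**2) = 1/7225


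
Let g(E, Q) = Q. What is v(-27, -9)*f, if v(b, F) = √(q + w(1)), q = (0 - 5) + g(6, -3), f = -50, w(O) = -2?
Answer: -50*I*√10 ≈ -158.11*I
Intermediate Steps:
q = -8 (q = (0 - 5) - 3 = -5 - 3 = -8)
v(b, F) = I*√10 (v(b, F) = √(-8 - 2) = √(-10) = I*√10)
v(-27, -9)*f = (I*√10)*(-50) = -50*I*√10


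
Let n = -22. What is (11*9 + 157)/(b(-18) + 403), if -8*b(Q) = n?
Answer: 1024/1623 ≈ 0.63093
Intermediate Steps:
b(Q) = 11/4 (b(Q) = -⅛*(-22) = 11/4)
(11*9 + 157)/(b(-18) + 403) = (11*9 + 157)/(11/4 + 403) = (99 + 157)/(1623/4) = 256*(4/1623) = 1024/1623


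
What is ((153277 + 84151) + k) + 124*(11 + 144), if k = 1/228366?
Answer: 58609677169/228366 ≈ 2.5665e+5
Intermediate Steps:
k = 1/228366 ≈ 4.3789e-6
((153277 + 84151) + k) + 124*(11 + 144) = ((153277 + 84151) + 1/228366) + 124*(11 + 144) = (237428 + 1/228366) + 124*155 = 54220482649/228366 + 19220 = 58609677169/228366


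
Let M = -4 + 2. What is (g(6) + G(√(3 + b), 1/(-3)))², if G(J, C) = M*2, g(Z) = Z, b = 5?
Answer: 4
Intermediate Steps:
M = -2
G(J, C) = -4 (G(J, C) = -2*2 = -4)
(g(6) + G(√(3 + b), 1/(-3)))² = (6 - 4)² = 2² = 4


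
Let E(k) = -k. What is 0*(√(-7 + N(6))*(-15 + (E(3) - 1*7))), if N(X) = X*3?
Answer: 0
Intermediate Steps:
N(X) = 3*X
0*(√(-7 + N(6))*(-15 + (E(3) - 1*7))) = 0*(√(-7 + 3*6)*(-15 + (-1*3 - 1*7))) = 0*(√(-7 + 18)*(-15 + (-3 - 7))) = 0*(√11*(-15 - 10)) = 0*(√11*(-25)) = 0*(-25*√11) = 0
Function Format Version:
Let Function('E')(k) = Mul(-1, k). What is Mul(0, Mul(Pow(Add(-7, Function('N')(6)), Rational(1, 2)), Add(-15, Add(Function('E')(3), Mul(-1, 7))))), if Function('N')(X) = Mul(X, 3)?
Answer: 0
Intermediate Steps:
Function('N')(X) = Mul(3, X)
Mul(0, Mul(Pow(Add(-7, Function('N')(6)), Rational(1, 2)), Add(-15, Add(Function('E')(3), Mul(-1, 7))))) = Mul(0, Mul(Pow(Add(-7, Mul(3, 6)), Rational(1, 2)), Add(-15, Add(Mul(-1, 3), Mul(-1, 7))))) = Mul(0, Mul(Pow(Add(-7, 18), Rational(1, 2)), Add(-15, Add(-3, -7)))) = Mul(0, Mul(Pow(11, Rational(1, 2)), Add(-15, -10))) = Mul(0, Mul(Pow(11, Rational(1, 2)), -25)) = Mul(0, Mul(-25, Pow(11, Rational(1, 2)))) = 0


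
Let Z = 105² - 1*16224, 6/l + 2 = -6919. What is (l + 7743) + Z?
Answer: 5869006/2307 ≈ 2544.0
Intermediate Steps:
l = -2/2307 (l = 6/(-2 - 6919) = 6/(-6921) = 6*(-1/6921) = -2/2307 ≈ -0.00086693)
Z = -5199 (Z = 11025 - 16224 = -5199)
(l + 7743) + Z = (-2/2307 + 7743) - 5199 = 17863099/2307 - 5199 = 5869006/2307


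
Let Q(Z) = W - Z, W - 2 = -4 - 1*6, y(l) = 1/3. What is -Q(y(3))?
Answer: 25/3 ≈ 8.3333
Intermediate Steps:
y(l) = 1/3
W = -8 (W = 2 + (-4 - 1*6) = 2 + (-4 - 6) = 2 - 10 = -8)
Q(Z) = -8 - Z
-Q(y(3)) = -(-8 - 1*1/3) = -(-8 - 1/3) = -1*(-25/3) = 25/3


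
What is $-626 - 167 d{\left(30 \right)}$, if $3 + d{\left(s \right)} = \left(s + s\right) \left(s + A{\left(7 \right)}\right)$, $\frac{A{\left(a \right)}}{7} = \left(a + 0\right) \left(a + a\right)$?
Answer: $-7174445$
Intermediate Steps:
$A{\left(a \right)} = 14 a^{2}$ ($A{\left(a \right)} = 7 \left(a + 0\right) \left(a + a\right) = 7 a 2 a = 7 \cdot 2 a^{2} = 14 a^{2}$)
$d{\left(s \right)} = -3 + 2 s \left(686 + s\right)$ ($d{\left(s \right)} = -3 + \left(s + s\right) \left(s + 14 \cdot 7^{2}\right) = -3 + 2 s \left(s + 14 \cdot 49\right) = -3 + 2 s \left(s + 686\right) = -3 + 2 s \left(686 + s\right)$)
$-626 - 167 d{\left(30 \right)} = -626 - 167 \left(-3 + 2 \cdot 30^{2} + 1372 \cdot 30\right) = -626 - 167 \left(-3 + 2 \cdot 900 + 41160\right) = -626 - 167 \left(-3 + 1800 + 41160\right) = -626 - 7173819 = -7174445$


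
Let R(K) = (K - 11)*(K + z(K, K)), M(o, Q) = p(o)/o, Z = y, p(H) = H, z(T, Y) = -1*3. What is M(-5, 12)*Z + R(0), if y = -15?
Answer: 18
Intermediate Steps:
z(T, Y) = -3
Z = -15
M(o, Q) = 1 (M(o, Q) = o/o = 1)
R(K) = (-11 + K)*(-3 + K) (R(K) = (K - 11)*(K - 3) = (-11 + K)*(-3 + K))
M(-5, 12)*Z + R(0) = 1*(-15) + (33 + 0² - 14*0) = -15 + (33 + 0 + 0) = -15 + 33 = 18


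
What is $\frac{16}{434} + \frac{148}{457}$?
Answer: $\frac{35772}{99169} \approx 0.36072$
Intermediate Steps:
$\frac{16}{434} + \frac{148}{457} = 16 \cdot \frac{1}{434} + 148 \cdot \frac{1}{457} = \frac{8}{217} + \frac{148}{457} = \frac{35772}{99169}$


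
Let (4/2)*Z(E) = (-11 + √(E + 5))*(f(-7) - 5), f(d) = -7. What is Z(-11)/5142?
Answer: 11/857 - I*√6/857 ≈ 0.012835 - 0.0028582*I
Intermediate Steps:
Z(E) = 66 - 6*√(5 + E) (Z(E) = ((-11 + √(E + 5))*(-7 - 5))/2 = ((-11 + √(5 + E))*(-12))/2 = (132 - 12*√(5 + E))/2 = 66 - 6*√(5 + E))
Z(-11)/5142 = (66 - 6*√(5 - 11))/5142 = (66 - 6*I*√6)*(1/5142) = 11/857 - I*√6/857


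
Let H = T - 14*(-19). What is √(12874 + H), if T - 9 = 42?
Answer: √13191 ≈ 114.85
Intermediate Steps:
T = 51 (T = 9 + 42 = 51)
H = 317 (H = 51 - 14*(-19) = 51 + 266 = 317)
√(12874 + H) = √(12874 + 317) = √13191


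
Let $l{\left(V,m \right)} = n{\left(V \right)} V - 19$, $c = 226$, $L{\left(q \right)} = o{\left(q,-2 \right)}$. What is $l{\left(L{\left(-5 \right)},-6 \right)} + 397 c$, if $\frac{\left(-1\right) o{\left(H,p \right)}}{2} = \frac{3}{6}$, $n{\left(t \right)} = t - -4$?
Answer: $89700$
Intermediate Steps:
$n{\left(t \right)} = 4 + t$ ($n{\left(t \right)} = t + 4 = 4 + t$)
$o{\left(H,p \right)} = -1$ ($o{\left(H,p \right)} = - 2 \cdot \frac{3}{6} = - 2 \cdot 3 \cdot \frac{1}{6} = \left(-2\right) \frac{1}{2} = -1$)
$L{\left(q \right)} = -1$
$l{\left(V,m \right)} = -19 + V \left(4 + V\right)$ ($l{\left(V,m \right)} = \left(4 + V\right) V - 19 = V \left(4 + V\right) - 19 = -19 + V \left(4 + V\right)$)
$l{\left(L{\left(-5 \right)},-6 \right)} + 397 c = \left(-19 - \left(4 - 1\right)\right) + 397 \cdot 226 = \left(-19 - 3\right) + 89722 = -22 + 89722 = 89700$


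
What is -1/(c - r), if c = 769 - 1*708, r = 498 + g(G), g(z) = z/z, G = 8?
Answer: 1/438 ≈ 0.0022831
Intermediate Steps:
g(z) = 1
r = 499 (r = 498 + 1 = 499)
c = 61 (c = 769 - 708 = 61)
-1/(c - r) = -1/(61 - 1*499) = -1/(61 - 499) = -1/(-438) = -1*(-1/438) = 1/438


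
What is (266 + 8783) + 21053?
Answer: 30102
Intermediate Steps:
(266 + 8783) + 21053 = 9049 + 21053 = 30102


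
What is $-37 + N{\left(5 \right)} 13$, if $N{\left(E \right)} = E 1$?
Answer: $28$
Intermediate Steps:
$N{\left(E \right)} = E$
$-37 + N{\left(5 \right)} 13 = -37 + 5 \cdot 13 = -37 + 65 = 28$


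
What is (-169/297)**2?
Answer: 28561/88209 ≈ 0.32379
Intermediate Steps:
(-169/297)**2 = 28561/88209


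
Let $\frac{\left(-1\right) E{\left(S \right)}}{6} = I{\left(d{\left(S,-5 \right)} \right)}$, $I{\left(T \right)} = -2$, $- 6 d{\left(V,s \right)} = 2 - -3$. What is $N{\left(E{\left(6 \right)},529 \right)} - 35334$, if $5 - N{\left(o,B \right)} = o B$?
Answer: $-41677$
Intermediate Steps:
$d{\left(V,s \right)} = - \frac{5}{6}$ ($d{\left(V,s \right)} = - \frac{2 - -3}{6} = - \frac{2 + 3}{6} = \left(- \frac{1}{6}\right) 5 = - \frac{5}{6}$)
$E{\left(S \right)} = 12$ ($E{\left(S \right)} = \left(-6\right) \left(-2\right) = 12$)
$N{\left(o,B \right)} = 5 - B o$ ($N{\left(o,B \right)} = 5 - o B = 5 - B o$)
$N{\left(E{\left(6 \right)},529 \right)} - 35334 = \left(5 - 529 \cdot 12\right) - 35334 = \left(5 - 6348\right) - 35334 = -6343 - 35334 = -41677$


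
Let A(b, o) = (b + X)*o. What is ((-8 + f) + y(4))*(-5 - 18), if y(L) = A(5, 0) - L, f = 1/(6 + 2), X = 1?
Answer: 2185/8 ≈ 273.13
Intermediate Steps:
A(b, o) = o*(1 + b) (A(b, o) = (b + 1)*o = (1 + b)*o = o*(1 + b))
f = ⅛ (f = 1/8 = ⅛ ≈ 0.12500)
y(L) = -L (y(L) = 0*(1 + 5) - L = 0*6 - L = 0 - L = -L)
((-8 + f) + y(4))*(-5 - 18) = ((-8 + ⅛) - 1*4)*(-5 - 18) = (-63/8 - 4)*(-23) = -95/8*(-23) = 2185/8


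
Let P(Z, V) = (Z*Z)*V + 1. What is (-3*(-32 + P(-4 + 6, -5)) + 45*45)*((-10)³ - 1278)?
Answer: -4961484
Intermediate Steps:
P(Z, V) = 1 + V*Z² (P(Z, V) = Z²*V + 1 = V*Z² + 1 = 1 + V*Z²)
(-3*(-32 + P(-4 + 6, -5)) + 45*45)*((-10)³ - 1278) = (-3*(-32 + (1 - 5*(-4 + 6)²)) + 45*45)*((-10)³ - 1278) = (-3*(-32 + (1 - 5*2²)) + 2025)*(-1000 - 1278) = (-3*(-32 + (1 - 5*4)) + 2025)*(-2278) = (-3*(-32 + (1 - 20)) + 2025)*(-2278) = (-3*(-32 - 19) + 2025)*(-2278) = (-3*(-51) + 2025)*(-2278) = (153 + 2025)*(-2278) = 2178*(-2278) = -4961484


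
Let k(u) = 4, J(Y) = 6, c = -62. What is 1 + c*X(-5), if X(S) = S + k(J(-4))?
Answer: 63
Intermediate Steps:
X(S) = 4 + S (X(S) = S + 4 = 4 + S)
1 + c*X(-5) = 1 - 62*(4 - 5) = 1 - 62*(-1) = 1 + 62 = 63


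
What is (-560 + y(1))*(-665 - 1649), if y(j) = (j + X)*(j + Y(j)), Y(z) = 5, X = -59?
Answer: 2101112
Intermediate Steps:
y(j) = (-59 + j)*(5 + j) (y(j) = (j - 59)*(j + 5) = (-59 + j)*(5 + j))
(-560 + y(1))*(-665 - 1649) = (-560 + (-295 + 1² - 54*1))*(-665 - 1649) = (-560 + (-295 + 1 - 54))*(-2314) = (-560 - 348)*(-2314) = -908*(-2314) = 2101112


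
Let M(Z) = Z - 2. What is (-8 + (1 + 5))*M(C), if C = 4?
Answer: -4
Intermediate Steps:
M(Z) = -2 + Z
(-8 + (1 + 5))*M(C) = (-8 + (1 + 5))*(-2 + 4) = (-8 + 6)*2 = -2*2 = -4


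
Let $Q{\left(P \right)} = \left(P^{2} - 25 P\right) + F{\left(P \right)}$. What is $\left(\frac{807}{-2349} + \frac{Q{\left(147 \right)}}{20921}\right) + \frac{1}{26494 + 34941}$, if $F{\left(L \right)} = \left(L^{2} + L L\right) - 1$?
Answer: $\frac{2595859170683}{1006375520205} \approx 2.5794$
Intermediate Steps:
$F{\left(L \right)} = -1 + 2 L^{2}$ ($F{\left(L \right)} = \left(L^{2} + L^{2}\right) - 1 = 2 L^{2} - 1 = -1 + 2 L^{2}$)
$Q{\left(P \right)} = -1 - 25 P + 3 P^{2}$ ($Q{\left(P \right)} = \left(P^{2} - 25 P\right) + \left(-1 + 2 P^{2}\right) = -1 - 25 P + 3 P^{2}$)
$\left(\frac{807}{-2349} + \frac{Q{\left(147 \right)}}{20921}\right) + \frac{1}{26494 + 34941} = \left(\frac{807}{-2349} + \frac{-1 - 3675 + 3 \cdot 147^{2}}{20921}\right) + \frac{1}{26494 + 34941} = \left(807 \left(- \frac{1}{2349}\right) + \left(-1 - 3675 + 3 \cdot 21609\right) \frac{1}{20921}\right) + \frac{1}{61435} = \left(- \frac{269}{783} + \left(-1 - 3675 + 64827\right) \frac{1}{20921}\right) + \frac{1}{61435} = \left(- \frac{269}{783} + 61151 \cdot \frac{1}{20921}\right) + \frac{1}{61435} = \left(- \frac{269}{783} + \frac{61151}{20921}\right) + \frac{1}{61435} = \frac{42253484}{16381143} + \frac{1}{61435} = \frac{2595859170683}{1006375520205}$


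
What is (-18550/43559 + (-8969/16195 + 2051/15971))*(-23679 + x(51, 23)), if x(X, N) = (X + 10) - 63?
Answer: 227116692929040516/11266550377855 ≈ 20159.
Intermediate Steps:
x(X, N) = -53 + X (x(X, N) = (10 + X) - 63 = -53 + X)
(-18550/43559 + (-8969/16195 + 2051/15971))*(-23679 + x(51, 23)) = (-18550/43559 + (-8969/16195 + 2051/15971))*(-23679 + (-53 + 51)) = (-18550*1/43559 + (-8969*1/16195 + 2051*(1/15971)))*(-23679 - 2) = (-18550/43559 + (-8969/16195 + 2051/15971))*(-23681) = (-18550/43559 - 110027954/258650345)*(-23681) = -9590671548036/11266550377855*(-23681) = 227116692929040516/11266550377855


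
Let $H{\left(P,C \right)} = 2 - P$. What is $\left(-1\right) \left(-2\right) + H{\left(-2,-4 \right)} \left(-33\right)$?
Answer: $-130$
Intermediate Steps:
$\left(-1\right) \left(-2\right) + H{\left(-2,-4 \right)} \left(-33\right) = \left(-1\right) \left(-2\right) + \left(2 - -2\right) \left(-33\right) = 2 + \left(2 + 2\right) \left(-33\right) = 2 + 4 \left(-33\right) = 2 - 132 = -130$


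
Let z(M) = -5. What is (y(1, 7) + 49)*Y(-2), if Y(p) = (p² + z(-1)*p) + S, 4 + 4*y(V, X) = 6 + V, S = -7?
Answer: 1393/4 ≈ 348.25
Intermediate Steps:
y(V, X) = ½ + V/4 (y(V, X) = -1 + (6 + V)/4 = -1 + (3/2 + V/4) = ½ + V/4)
Y(p) = -7 + p² - 5*p (Y(p) = (p² - 5*p) - 7 = -7 + p² - 5*p)
(y(1, 7) + 49)*Y(-2) = ((½ + (¼)*1) + 49)*(-7 + (-2)² - 5*(-2)) = ((½ + ¼) + 49)*(-7 + 4 + 10) = (¾ + 49)*7 = (199/4)*7 = 1393/4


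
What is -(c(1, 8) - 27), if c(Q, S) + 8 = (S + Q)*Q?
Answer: 26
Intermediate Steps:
c(Q, S) = -8 + Q*(Q + S) (c(Q, S) = -8 + (S + Q)*Q = -8 + (Q + S)*Q = -8 + Q*(Q + S))
-(c(1, 8) - 27) = -((-8 + 1**2 + 1*8) - 27) = -((-8 + 1 + 8) - 27) = -(1 - 27) = -1*(-26) = 26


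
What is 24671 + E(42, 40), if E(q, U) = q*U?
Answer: 26351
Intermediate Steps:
E(q, U) = U*q
24671 + E(42, 40) = 24671 + 40*42 = 24671 + 1680 = 26351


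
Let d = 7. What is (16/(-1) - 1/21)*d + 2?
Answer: -331/3 ≈ -110.33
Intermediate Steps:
(16/(-1) - 1/21)*d + 2 = (16/(-1) - 1/21)*7 + 2 = (16*(-1) - 1*1/21)*7 + 2 = (-16 - 1/21)*7 + 2 = -337/21*7 + 2 = -337/3 + 2 = -331/3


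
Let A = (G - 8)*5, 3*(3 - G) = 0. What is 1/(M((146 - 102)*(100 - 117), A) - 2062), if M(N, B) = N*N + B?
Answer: 1/557417 ≈ 1.7940e-6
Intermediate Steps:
G = 3 (G = 3 - ⅓*0 = 3 + 0 = 3)
A = -25 (A = (3 - 8)*5 = -5*5 = -25)
M(N, B) = B + N² (M(N, B) = N² + B = B + N²)
1/(M((146 - 102)*(100 - 117), A) - 2062) = 1/((-25 + ((146 - 102)*(100 - 117))²) - 2062) = 1/((-25 + (44*(-17))²) - 2062) = 1/((-25 + (-748)²) - 2062) = 1/((-25 + 559504) - 2062) = 1/(559479 - 2062) = 1/557417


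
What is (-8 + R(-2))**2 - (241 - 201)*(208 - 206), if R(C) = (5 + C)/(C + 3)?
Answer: -55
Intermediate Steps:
R(C) = (5 + C)/(3 + C)
(-8 + R(-2))**2 - (241 - 201)*(208 - 206) = (-8 + (5 - 2)/(3 - 2))**2 - (241 - 201)*(208 - 206) = (-8 + 3/1)**2 - 40*2 = (-8 + 1*3)**2 - 1*80 = (-8 + 3)**2 - 80 = (-5)**2 - 80 = 25 - 80 = -55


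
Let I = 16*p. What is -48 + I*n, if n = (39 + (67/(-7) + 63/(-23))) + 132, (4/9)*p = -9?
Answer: -8285604/161 ≈ -51463.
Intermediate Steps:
p = -81/4 (p = (9/4)*(-9) = -81/4 ≈ -20.250)
I = -324 (I = 16*(-81/4) = -324)
n = 25549/161 (n = (39 + (67*(-⅐) + 63*(-1/23))) + 132 = (39 + (-67/7 - 63/23)) + 132 = (39 - 1982/161) + 132 = 4297/161 + 132 = 25549/161 ≈ 158.69)
-48 + I*n = -48 - 324*25549/161 = -48 - 8277876/161 = -8285604/161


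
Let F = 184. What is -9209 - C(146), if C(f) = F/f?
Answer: -672349/73 ≈ -9210.3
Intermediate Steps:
C(f) = 184/f
-9209 - C(146) = -9209 - 184/146 = -9209 - 1*92/73 = -9209 - 92/73 = -672349/73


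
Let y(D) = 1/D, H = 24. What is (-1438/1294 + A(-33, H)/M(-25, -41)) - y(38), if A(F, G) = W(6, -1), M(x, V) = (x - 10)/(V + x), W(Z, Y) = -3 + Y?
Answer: -7469619/860510 ≈ -8.6805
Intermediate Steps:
M(x, V) = (-10 + x)/(V + x)
A(F, G) = -4 (A(F, G) = -3 - 1 = -4)
(-1438/1294 + A(-33, H)/M(-25, -41)) - y(38) = (-1438/1294 - 4*(-41 - 25)/(-10 - 25)) - 1/38 = (-1438*1/1294 - 4/(-35/(-66))) - 1*1/38 = (-719/647 - 4/((-1/66*(-35)))) - 1/38 = (-719/647 - 4/35/66) - 1/38 = (-719/647 - 4*66/35) - 1/38 = (-719/647 - 264/35) - 1/38 = -195973/22645 - 1/38 = -7469619/860510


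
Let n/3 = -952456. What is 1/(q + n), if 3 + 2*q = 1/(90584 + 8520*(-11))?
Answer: -6272/17921421505 ≈ -3.4997e-7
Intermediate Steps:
n = -2857368 (n = 3*(-952456) = -2857368)
q = -9409/6272 (q = -3/2 + 1/(2*(90584 + 8520*(-11))) = -3/2 + 1/(2*(90584 - 93720)) = -3/2 + (½)/(-3136) = -3/2 + (½)*(-1/3136) = -3/2 - 1/6272 = -9409/6272 ≈ -1.5002)
1/(q + n) = 1/(-9409/6272 - 2857368) = 1/(-17921421505/6272) = -6272/17921421505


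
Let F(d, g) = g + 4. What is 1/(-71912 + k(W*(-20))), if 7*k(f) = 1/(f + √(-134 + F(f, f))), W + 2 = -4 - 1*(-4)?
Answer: 7*(-3*√10 + 40*I)/(-20135359*I + 1510152*√10) ≈ -1.3906e-5 + 1.5454e-13*I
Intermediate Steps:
F(d, g) = 4 + g
W = -2 (W = -2 + (-4 - 1*(-4)) = -2 + (-4 + 4) = -2 + 0 = -2)
k(f) = 1/(7*(f + √(-130 + f))) (k(f) = 1/(7*(f + √(-134 + (4 + f)))) = 1/(7*(f + √(-130 + f))))
1/(-71912 + k(W*(-20))) = 1/(-71912 + 1/(7*(-2*(-20) + √(-130 - 2*(-20))))) = 1/(-71912 + 1/(7*(40 + √(-130 + 40)))) = 1/(-71912 + 1/(7*(40 + √(-90)))) = 1/(-71912 + 1/(7*(40 + 3*I*√10)))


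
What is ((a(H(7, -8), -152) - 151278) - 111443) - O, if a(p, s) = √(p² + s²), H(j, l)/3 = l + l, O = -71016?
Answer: -191705 + 8*√397 ≈ -1.9155e+5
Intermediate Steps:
H(j, l) = 6*l (H(j, l) = 3*(l + l) = 3*(2*l) = 6*l)
((a(H(7, -8), -152) - 151278) - 111443) - O = ((√((6*(-8))² + (-152)²) - 151278) - 111443) - 1*(-71016) = ((√((-48)² + 23104) - 151278) - 111443) + 71016 = ((√(2304 + 23104) - 151278) - 111443) + 71016 = ((√25408 - 151278) - 111443) + 71016 = ((8*√397 - 151278) - 111443) + 71016 = ((-151278 + 8*√397) - 111443) + 71016 = (-262721 + 8*√397) + 71016 = -191705 + 8*√397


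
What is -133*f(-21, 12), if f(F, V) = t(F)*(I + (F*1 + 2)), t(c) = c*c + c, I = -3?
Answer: 1228920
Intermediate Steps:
t(c) = c + c² (t(c) = c² + c = c + c²)
f(F, V) = F*(1 + F)*(-1 + F) (f(F, V) = (F*(1 + F))*(-3 + (F*1 + 2)) = (F*(1 + F))*(-3 + (F + 2)) = (F*(1 + F))*(-3 + (2 + F)) = (F*(1 + F))*(-1 + F) = F*(1 + F)*(-1 + F))
-133*f(-21, 12) = -133*((-21)³ - 1*(-21)) = -133*(-9261 + 21) = -133*(-9240) = 1228920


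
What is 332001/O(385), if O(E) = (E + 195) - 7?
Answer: 110667/191 ≈ 579.41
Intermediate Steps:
O(E) = 188 + E (O(E) = (195 + E) - 7 = 188 + E)
332001/O(385) = 332001/(188 + 385) = 332001/573 = 332001*(1/573) = 110667/191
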